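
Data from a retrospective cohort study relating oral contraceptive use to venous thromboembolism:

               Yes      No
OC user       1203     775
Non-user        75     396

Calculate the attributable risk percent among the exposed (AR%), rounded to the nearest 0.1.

Cells: a = 1203, b = 775, c = 75, d = 396.
Risk in exposed = 1203/1978 = 0.60819; risk in unexposed = 75/471 = 0.15924.
RR = 0.60819/0.15924 = 3.81943
AR% = (RR − 1)/RR × 100 = (3.81943 − 1)/3.81943 × 100 = 73.8181%

73.8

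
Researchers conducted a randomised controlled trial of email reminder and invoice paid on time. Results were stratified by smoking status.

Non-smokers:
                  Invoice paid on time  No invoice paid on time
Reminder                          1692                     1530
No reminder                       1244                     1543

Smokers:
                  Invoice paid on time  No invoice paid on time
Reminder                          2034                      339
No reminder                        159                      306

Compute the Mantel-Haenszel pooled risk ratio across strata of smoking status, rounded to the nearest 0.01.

1.40

RR_MH = Σ(aᵢ·n₀ᵢ/nᵢ) / Σ(cᵢ·n₁ᵢ/nᵢ), with n₁ᵢ = aᵢ+bᵢ (exposed), n₀ᵢ = cᵢ+dᵢ (unexposed), nᵢ = n₁ᵢ+n₀ᵢ.
Stratum 1 (Non-smokers): n₁ = 3222, n₀ = 2787, n = 6009; a·n₀/n = 1692·2787/6009 = 784.7569; c·n₁/n = 1244·3222/6009 = 667.0275
Stratum 2 (Smokers): n₁ = 2373, n₀ = 465, n = 2838; a·n₀/n = 2034·465/2838 = 333.2664; c·n₁/n = 159·2373/2838 = 132.9482
RR_MH = (784.7569 + 333.2664) / (667.0275 + 132.9482) = 1118.0232 / 799.9757 = 1.39757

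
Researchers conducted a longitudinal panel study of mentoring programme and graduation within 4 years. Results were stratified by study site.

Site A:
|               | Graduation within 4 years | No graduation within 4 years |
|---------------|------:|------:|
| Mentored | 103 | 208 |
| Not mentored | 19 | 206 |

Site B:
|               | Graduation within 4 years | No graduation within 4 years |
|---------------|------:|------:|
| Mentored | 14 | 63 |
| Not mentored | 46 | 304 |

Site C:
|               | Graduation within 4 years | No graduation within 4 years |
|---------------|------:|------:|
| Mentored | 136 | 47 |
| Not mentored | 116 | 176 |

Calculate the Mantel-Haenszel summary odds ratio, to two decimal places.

3.90

OR_MH = Σ(aᵢdᵢ/nᵢ) / Σ(bᵢcᵢ/nᵢ), where nᵢ is the stratum total.
Stratum 1 (Site A): n = 536; a·d/n = 103·206/536 = 39.5858; b·c/n = 208·19/536 = 7.3731
Stratum 2 (Site B): n = 427; a·d/n = 14·304/427 = 9.9672; b·c/n = 63·46/427 = 6.7869
Stratum 3 (Site C): n = 475; a·d/n = 136·176/475 = 50.3916; b·c/n = 47·116/475 = 11.4779
OR_MH = (39.5858 + 9.9672 + 50.3916) / (7.3731 + 6.7869 + 11.4779) = 99.9446 / 25.6379 = 3.89831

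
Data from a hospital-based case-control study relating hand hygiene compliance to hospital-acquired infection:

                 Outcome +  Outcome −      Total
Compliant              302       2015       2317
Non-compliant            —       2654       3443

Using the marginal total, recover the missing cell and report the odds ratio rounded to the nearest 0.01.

The missing cell is in the unexposed row: 3443 − 2654 = 789.
So a = 302, b = 2015, c = 789, d = 2654.
OR = (a·d)/(b·c) = (302 × 2654) / (2015 × 789) = 801508 / 1589835 = 0.50415

0.50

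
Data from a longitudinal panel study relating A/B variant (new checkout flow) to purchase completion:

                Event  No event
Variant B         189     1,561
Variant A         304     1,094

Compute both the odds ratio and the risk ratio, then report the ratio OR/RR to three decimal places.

Cells: a = 189, b = 1561, c = 304, d = 1094.
OR = (189·1094)/(1561·304) = 206766/474544 = 0.43572
Risk in exposed = 189/1750 = 0.10800; risk in unexposed = 304/1398 = 0.21745; RR = 0.49666
OR/RR = 0.43572 / 0.49666 = 0.87729
The outcome is not rare, so the OR lies further from 1 than the RR.

0.877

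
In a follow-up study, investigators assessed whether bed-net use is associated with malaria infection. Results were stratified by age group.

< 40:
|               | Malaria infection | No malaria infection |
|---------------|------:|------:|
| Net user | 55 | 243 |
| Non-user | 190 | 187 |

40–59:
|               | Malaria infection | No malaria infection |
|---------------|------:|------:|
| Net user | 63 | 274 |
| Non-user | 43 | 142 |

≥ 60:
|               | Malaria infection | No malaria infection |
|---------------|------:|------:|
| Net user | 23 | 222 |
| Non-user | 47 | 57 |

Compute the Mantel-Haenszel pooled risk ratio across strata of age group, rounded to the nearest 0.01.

RR_MH = Σ(aᵢ·n₀ᵢ/nᵢ) / Σ(cᵢ·n₁ᵢ/nᵢ), with n₁ᵢ = aᵢ+bᵢ (exposed), n₀ᵢ = cᵢ+dᵢ (unexposed), nᵢ = n₁ᵢ+n₀ᵢ.
Stratum 1 (< 40): n₁ = 298, n₀ = 377, n = 675; a·n₀/n = 55·377/675 = 30.7185; c·n₁/n = 190·298/675 = 83.8815
Stratum 2 (40–59): n₁ = 337, n₀ = 185, n = 522; a·n₀/n = 63·185/522 = 22.3276; c·n₁/n = 43·337/522 = 27.7605
Stratum 3 (≥ 60): n₁ = 245, n₀ = 104, n = 349; a·n₀/n = 23·104/349 = 6.8539; c·n₁/n = 47·245/349 = 32.9943
RR_MH = (30.7185 + 22.3276 + 6.8539) / (83.8815 + 27.7605 + 32.9943) = 59.9000 / 144.6363 = 0.41414

0.41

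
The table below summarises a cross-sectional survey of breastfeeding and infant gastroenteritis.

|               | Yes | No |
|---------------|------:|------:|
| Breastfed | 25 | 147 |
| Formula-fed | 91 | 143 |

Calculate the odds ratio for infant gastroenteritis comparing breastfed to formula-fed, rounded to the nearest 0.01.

0.27

Cells: a = 25, b = 147, c = 91, d = 143.
OR = (a·d)/(b·c) = (25 × 143) / (147 × 91) = 3575 / 13377 = 0.26725
Exposure is associated with lower odds of infant gastroenteritis (OR = 0.27 < 1).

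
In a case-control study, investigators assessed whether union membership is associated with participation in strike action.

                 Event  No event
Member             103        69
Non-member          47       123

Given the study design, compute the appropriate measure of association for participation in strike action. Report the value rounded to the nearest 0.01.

3.91

Cells: a = 103, b = 69, c = 47, d = 123.
This is a case-control study: participants were sampled on outcome status, so risks in the source population cannot be estimated directly — relative risk is not valid here. The odds ratio is the appropriate measure.
OR = (a·d)/(b·c) = (103 × 123) / (69 × 47) = 12669 / 3243 = 3.90657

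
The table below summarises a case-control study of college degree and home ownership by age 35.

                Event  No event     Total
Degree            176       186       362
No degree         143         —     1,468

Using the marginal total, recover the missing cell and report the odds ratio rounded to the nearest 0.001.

The missing cell is in the unexposed row: 1468 − 143 = 1325.
So a = 176, b = 186, c = 143, d = 1325.
OR = (a·d)/(b·c) = (176 × 1325) / (186 × 143) = 233200 / 26598 = 8.76758

8.768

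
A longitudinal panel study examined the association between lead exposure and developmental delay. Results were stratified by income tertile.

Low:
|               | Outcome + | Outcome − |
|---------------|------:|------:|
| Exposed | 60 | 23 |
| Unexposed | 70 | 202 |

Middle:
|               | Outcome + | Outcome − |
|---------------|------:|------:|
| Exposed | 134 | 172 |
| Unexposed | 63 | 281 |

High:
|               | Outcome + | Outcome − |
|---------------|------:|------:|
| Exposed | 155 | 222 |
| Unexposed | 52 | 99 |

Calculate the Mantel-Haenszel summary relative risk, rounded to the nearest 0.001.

RR_MH = Σ(aᵢ·n₀ᵢ/nᵢ) / Σ(cᵢ·n₁ᵢ/nᵢ), with n₁ᵢ = aᵢ+bᵢ (exposed), n₀ᵢ = cᵢ+dᵢ (unexposed), nᵢ = n₁ᵢ+n₀ᵢ.
Stratum 1 (Low): n₁ = 83, n₀ = 272, n = 355; a·n₀/n = 60·272/355 = 45.9718; c·n₁/n = 70·83/355 = 16.3662
Stratum 2 (Middle): n₁ = 306, n₀ = 344, n = 650; a·n₀/n = 134·344/650 = 70.9169; c·n₁/n = 63·306/650 = 29.6585
Stratum 3 (High): n₁ = 377, n₀ = 151, n = 528; a·n₀/n = 155·151/528 = 44.3277; c·n₁/n = 52·377/528 = 37.1288
RR_MH = (45.9718 + 70.9169 + 44.3277) / (16.3662 + 29.6585 + 37.1288) = 161.2164 / 83.1534 = 1.93878

1.939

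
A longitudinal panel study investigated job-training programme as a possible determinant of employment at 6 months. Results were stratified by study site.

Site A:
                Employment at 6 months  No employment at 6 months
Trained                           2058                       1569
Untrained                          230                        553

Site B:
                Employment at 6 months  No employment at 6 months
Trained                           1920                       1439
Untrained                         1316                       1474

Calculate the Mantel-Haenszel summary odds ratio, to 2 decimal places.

OR_MH = Σ(aᵢdᵢ/nᵢ) / Σ(bᵢcᵢ/nᵢ), where nᵢ is the stratum total.
Stratum 1 (Site A): n = 4410; a·d/n = 2058·553/4410 = 258.0667; b·c/n = 1569·230/4410 = 81.8299
Stratum 2 (Site B): n = 6149; a·d/n = 1920·1474/6149 = 460.2504; b·c/n = 1439·1316/6149 = 307.9727
OR_MH = (258.0667 + 460.2504) / (81.8299 + 307.9727) = 718.3171 / 389.8026 = 1.84277

1.84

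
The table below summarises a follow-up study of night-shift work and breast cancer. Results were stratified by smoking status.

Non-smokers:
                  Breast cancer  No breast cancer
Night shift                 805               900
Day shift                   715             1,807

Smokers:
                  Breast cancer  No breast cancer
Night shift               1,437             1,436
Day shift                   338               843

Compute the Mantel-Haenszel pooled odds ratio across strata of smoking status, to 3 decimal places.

OR_MH = Σ(aᵢdᵢ/nᵢ) / Σ(bᵢcᵢ/nᵢ), where nᵢ is the stratum total.
Stratum 1 (Non-smokers): n = 4227; a·d/n = 805·1807/4227 = 344.1294; b·c/n = 900·715/4227 = 152.2356
Stratum 2 (Smokers): n = 4054; a·d/n = 1437·843/4054 = 298.8138; b·c/n = 1436·338/4054 = 119.7257
OR_MH = (344.1294 + 298.8138) / (152.2356 + 119.7257) = 642.9432 / 271.9613 = 2.36410

2.364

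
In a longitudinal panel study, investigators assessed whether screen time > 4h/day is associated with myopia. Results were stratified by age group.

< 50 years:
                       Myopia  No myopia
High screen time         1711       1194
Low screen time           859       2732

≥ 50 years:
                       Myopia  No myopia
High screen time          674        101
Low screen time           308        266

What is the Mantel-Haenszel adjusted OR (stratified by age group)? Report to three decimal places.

OR_MH = Σ(aᵢdᵢ/nᵢ) / Σ(bᵢcᵢ/nᵢ), where nᵢ is the stratum total.
Stratum 1 (< 50 years): n = 6496; a·d/n = 1711·2732/6496 = 719.5893; b·c/n = 1194·859/6496 = 157.8889
Stratum 2 (≥ 50 years): n = 1349; a·d/n = 674·266/1349 = 132.9014; b·c/n = 101·308/1349 = 23.0600
OR_MH = (719.5893 + 132.9014) / (157.8889 + 23.0600) = 852.4907 / 180.9489 = 4.71122

4.711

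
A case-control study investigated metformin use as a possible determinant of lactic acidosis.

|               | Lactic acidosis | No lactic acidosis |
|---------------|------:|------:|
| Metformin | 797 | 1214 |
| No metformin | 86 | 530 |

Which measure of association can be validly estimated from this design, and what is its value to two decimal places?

4.05

Cells: a = 797, b = 1214, c = 86, d = 530.
This is a case-control study: participants were sampled on outcome status, so risks in the source population cannot be estimated directly — relative risk is not valid here. The odds ratio is the appropriate measure.
OR = (a·d)/(b·c) = (797 × 530) / (1214 × 86) = 422410 / 104404 = 4.04592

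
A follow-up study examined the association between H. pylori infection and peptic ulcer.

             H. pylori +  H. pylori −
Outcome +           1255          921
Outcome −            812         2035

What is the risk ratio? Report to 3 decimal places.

Reading the table with exposure as columns: a = 1255 (H. pylori +, case), b = 812 (H. pylori +, non-case), c = 921 (H. pylori −, case), d = 2035.
Risk in exposed = 1255/2067 = 0.60716; risk in unexposed = 921/2956 = 0.31157.
RR = 0.60716 / 0.31157 = 1.94871
The risk among the exposed is 1.95 times that among the unexposed.

1.949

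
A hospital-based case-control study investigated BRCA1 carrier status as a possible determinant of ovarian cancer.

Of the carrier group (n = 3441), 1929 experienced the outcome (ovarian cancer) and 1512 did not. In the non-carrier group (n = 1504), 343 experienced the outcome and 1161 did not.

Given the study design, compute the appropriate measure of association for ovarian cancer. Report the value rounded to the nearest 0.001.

From the description: a = 1929, b = 1512, c = 343, d = 1161.
This is a hospital-based case-control study: participants were sampled on outcome status, so risks in the source population cannot be estimated directly — relative risk is not valid here. The odds ratio is the appropriate measure.
OR = (a·d)/(b·c) = (1929 × 1161) / (1512 × 343) = 2239569 / 518616 = 4.31836

4.318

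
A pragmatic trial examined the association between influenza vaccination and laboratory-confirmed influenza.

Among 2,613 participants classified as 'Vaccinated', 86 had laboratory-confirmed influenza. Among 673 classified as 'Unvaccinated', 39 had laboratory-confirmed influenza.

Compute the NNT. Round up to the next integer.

40

Risk in treated group = 86/2613 = 0.03291; risk in control = 39/673 = 0.05795.
Absolute risk reduction = 0.05795 − 0.03291 = 0.02504
NNT = 1 / ARR = 1 / 0.02504 = 39.941 → round up → 40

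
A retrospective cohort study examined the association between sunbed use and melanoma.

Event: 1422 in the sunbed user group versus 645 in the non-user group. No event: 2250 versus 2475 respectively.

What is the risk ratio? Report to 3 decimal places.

1.873

From the description: a = 1422, b = 2250, c = 645, d = 2475.
Risk in exposed = 1422/3672 = 0.38725; risk in unexposed = 645/3120 = 0.20673.
RR = 0.38725 / 0.20673 = 1.87323
The risk among the exposed is 1.87 times that among the unexposed.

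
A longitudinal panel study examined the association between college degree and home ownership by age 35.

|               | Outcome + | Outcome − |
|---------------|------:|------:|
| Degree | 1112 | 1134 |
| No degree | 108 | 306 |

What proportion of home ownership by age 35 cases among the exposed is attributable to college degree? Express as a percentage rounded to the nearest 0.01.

47.31

Cells: a = 1112, b = 1134, c = 108, d = 306.
Risk in exposed = 1112/2246 = 0.49510; risk in unexposed = 108/414 = 0.26087.
RR = 0.49510/0.26087 = 1.89789
AR% = (RR − 1)/RR × 100 = (1.89789 − 1)/1.89789 × 100 = 47.3100%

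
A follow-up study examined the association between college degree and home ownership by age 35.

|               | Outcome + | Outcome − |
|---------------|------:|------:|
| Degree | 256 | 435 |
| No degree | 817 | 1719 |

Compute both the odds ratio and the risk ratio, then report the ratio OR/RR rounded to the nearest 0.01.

1.08

Cells: a = 256, b = 435, c = 817, d = 1719.
OR = (256·1719)/(435·817) = 440064/355395 = 1.23824
Risk in exposed = 256/691 = 0.37048; risk in unexposed = 817/2536 = 0.32216; RR = 1.14998
OR/RR = 1.23824 / 1.14998 = 1.07675
The outcome is not rare, so the OR lies further from 1 than the RR.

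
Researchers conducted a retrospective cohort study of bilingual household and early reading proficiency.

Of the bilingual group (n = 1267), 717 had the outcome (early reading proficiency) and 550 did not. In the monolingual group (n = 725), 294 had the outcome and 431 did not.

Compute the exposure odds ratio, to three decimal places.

1.911

From the description: a = 717, b = 550, c = 294, d = 431.
OR = (a·d)/(b·c) = (717 × 431) / (550 × 294) = 309027 / 161700 = 1.91111
The odds of early reading proficiency are about 1.91 times as high in the bilingual group.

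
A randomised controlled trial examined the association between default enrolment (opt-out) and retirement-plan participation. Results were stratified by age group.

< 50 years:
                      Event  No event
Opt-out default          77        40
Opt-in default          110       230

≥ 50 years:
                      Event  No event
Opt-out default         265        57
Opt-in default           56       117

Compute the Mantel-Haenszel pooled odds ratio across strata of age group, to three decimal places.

OR_MH = Σ(aᵢdᵢ/nᵢ) / Σ(bᵢcᵢ/nᵢ), where nᵢ is the stratum total.
Stratum 1 (< 50 years): n = 457; a·d/n = 77·230/457 = 38.7527; b·c/n = 40·110/457 = 9.6280
Stratum 2 (≥ 50 years): n = 495; a·d/n = 265·117/495 = 62.6364; b·c/n = 57·56/495 = 6.4485
OR_MH = (38.7527 + 62.6364) / (9.6280 + 6.4485) = 101.3891 / 16.0765 = 6.30667

6.307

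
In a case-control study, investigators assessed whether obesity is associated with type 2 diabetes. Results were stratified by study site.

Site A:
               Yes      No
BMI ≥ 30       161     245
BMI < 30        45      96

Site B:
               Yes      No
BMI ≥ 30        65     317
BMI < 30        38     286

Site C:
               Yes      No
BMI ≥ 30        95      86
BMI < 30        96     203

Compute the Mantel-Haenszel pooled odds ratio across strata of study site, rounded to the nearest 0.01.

1.74

OR_MH = Σ(aᵢdᵢ/nᵢ) / Σ(bᵢcᵢ/nᵢ), where nᵢ is the stratum total.
Stratum 1 (Site A): n = 547; a·d/n = 161·96/547 = 28.2559; b·c/n = 245·45/547 = 20.1554
Stratum 2 (Site B): n = 706; a·d/n = 65·286/706 = 26.3314; b·c/n = 317·38/706 = 17.0623
Stratum 3 (Site C): n = 480; a·d/n = 95·203/480 = 40.1771; b·c/n = 86·96/480 = 17.2000
OR_MH = (28.2559 + 26.3314 + 40.1771) / (20.1554 + 17.0623 + 17.2000) = 94.7645 / 54.4177 = 1.74143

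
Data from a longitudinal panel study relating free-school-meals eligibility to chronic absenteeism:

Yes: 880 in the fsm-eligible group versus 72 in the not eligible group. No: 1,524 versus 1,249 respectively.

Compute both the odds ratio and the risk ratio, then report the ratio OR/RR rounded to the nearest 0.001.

From the description: a = 880, b = 1524, c = 72, d = 1249.
OR = (880·1249)/(1524·72) = 1099120/109728 = 10.01677
Risk in exposed = 880/2404 = 0.36606; risk in unexposed = 72/1321 = 0.05450; RR = 6.71612
OR/RR = 10.01677 / 6.71612 = 1.49145
The outcome is not rare, so the OR lies further from 1 than the RR.

1.491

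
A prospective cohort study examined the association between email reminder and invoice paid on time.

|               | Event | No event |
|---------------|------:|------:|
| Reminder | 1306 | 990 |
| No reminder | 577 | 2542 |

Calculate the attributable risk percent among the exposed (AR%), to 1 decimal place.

67.5

Cells: a = 1306, b = 990, c = 577, d = 2542.
Risk in exposed = 1306/2296 = 0.56882; risk in unexposed = 577/3119 = 0.18500.
RR = 0.56882/0.18500 = 3.07476
AR% = (RR − 1)/RR × 100 = (3.07476 − 1)/3.07476 × 100 = 67.4771%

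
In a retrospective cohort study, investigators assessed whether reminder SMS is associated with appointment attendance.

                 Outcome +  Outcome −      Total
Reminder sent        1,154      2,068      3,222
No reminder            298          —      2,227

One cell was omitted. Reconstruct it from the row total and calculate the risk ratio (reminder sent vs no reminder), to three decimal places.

The missing cell is in the unexposed row: 2227 − 298 = 1929.
So a = 1154, b = 2068, c = 298, d = 1929.
RR = [a/(a+b)] / [c/(c+d)] = (1154/3222) / (298/2227) = 0.35816/0.13381 = 2.67660

2.677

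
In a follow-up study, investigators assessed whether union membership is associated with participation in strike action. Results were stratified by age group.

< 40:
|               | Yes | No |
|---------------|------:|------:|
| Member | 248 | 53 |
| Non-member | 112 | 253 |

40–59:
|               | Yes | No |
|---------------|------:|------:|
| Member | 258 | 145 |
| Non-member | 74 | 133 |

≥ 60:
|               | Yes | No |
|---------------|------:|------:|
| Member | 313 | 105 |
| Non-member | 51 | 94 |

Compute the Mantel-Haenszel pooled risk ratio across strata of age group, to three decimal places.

2.214

RR_MH = Σ(aᵢ·n₀ᵢ/nᵢ) / Σ(cᵢ·n₁ᵢ/nᵢ), with n₁ᵢ = aᵢ+bᵢ (exposed), n₀ᵢ = cᵢ+dᵢ (unexposed), nᵢ = n₁ᵢ+n₀ᵢ.
Stratum 1 (< 40): n₁ = 301, n₀ = 365, n = 666; a·n₀/n = 248·365/666 = 135.9159; c·n₁/n = 112·301/666 = 50.6186
Stratum 2 (40–59): n₁ = 403, n₀ = 207, n = 610; a·n₀/n = 258·207/610 = 87.5508; c·n₁/n = 74·403/610 = 48.8885
Stratum 3 (≥ 60): n₁ = 418, n₀ = 145, n = 563; a·n₀/n = 313·145/563 = 80.6128; c·n₁/n = 51·418/563 = 37.8650
RR_MH = (135.9159 + 87.5508 + 80.6128) / (50.6186 + 48.8885 + 37.8650) = 304.0795 / 137.3722 = 2.21355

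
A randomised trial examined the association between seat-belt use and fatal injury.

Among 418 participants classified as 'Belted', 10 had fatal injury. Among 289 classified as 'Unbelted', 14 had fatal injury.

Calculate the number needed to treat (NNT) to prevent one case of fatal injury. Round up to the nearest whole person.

41

Risk in treated group = 10/418 = 0.02392; risk in control = 14/289 = 0.04844.
Absolute risk reduction = 0.04844 − 0.02392 = 0.02452
NNT = 1 / ARR = 1 / 0.02452 = 40.784 → round up → 41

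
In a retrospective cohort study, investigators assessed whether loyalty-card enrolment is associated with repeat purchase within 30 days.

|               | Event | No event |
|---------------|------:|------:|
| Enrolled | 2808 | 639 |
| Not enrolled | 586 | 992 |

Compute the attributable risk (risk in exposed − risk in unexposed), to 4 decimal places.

0.4433

Cells: a = 2808, b = 639, c = 586, d = 992.
Risk in exposed = 2808/3447 = 0.814621; risk in unexposed = 586/1578 = 0.371356.
Risk difference = 0.814621 − 0.371356 = 0.443265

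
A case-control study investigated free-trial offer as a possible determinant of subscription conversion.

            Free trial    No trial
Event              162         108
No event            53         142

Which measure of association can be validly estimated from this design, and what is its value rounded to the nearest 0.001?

Reading the table with exposure as columns: a = 162 (Free trial, case), b = 53 (Free trial, non-case), c = 108 (No trial, case), d = 142.
This is a case-control study: participants were sampled on outcome status, so risks in the source population cannot be estimated directly — relative risk is not valid here. The odds ratio is the appropriate measure.
OR = (a·d)/(b·c) = (162 × 142) / (53 × 108) = 23004 / 5724 = 4.01887

4.019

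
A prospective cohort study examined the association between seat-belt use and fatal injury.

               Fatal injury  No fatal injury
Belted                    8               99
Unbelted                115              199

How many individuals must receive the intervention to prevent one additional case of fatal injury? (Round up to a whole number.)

4

Risk in treated group = 8/107 = 0.07477; risk in control = 115/314 = 0.36624.
Absolute risk reduction = 0.36624 − 0.07477 = 0.29148
NNT = 1 / ARR = 1 / 0.29148 = 3.431 → round up → 4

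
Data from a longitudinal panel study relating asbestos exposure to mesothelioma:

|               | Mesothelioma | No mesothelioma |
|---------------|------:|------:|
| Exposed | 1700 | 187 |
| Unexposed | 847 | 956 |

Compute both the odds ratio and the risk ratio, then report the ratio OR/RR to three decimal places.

5.350

Cells: a = 1700, b = 187, c = 847, d = 956.
OR = (1700·956)/(187·847) = 1625200/158389 = 10.26081
Risk in exposed = 1700/1887 = 0.90090; risk in unexposed = 847/1803 = 0.46977; RR = 1.91774
OR/RR = 10.26081 / 1.91774 = 5.35048
The outcome is not rare, so the OR lies further from 1 than the RR.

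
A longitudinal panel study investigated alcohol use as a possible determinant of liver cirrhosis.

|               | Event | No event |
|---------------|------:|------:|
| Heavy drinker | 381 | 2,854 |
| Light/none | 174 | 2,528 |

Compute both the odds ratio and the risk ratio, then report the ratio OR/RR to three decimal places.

1.061

Cells: a = 381, b = 2854, c = 174, d = 2528.
OR = (381·2528)/(2854·174) = 963168/496596 = 1.93954
Risk in exposed = 381/3235 = 0.11777; risk in unexposed = 174/2702 = 0.06440; RR = 1.82889
OR/RR = 1.93954 / 1.82889 = 1.06050
The outcome is not rare, so the OR lies further from 1 than the RR.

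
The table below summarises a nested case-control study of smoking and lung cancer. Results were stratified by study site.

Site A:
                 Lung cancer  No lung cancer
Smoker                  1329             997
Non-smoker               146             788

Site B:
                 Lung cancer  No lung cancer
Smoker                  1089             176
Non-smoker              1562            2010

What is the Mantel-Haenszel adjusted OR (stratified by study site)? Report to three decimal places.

7.624

OR_MH = Σ(aᵢdᵢ/nᵢ) / Σ(bᵢcᵢ/nᵢ), where nᵢ is the stratum total.
Stratum 1 (Site A): n = 3260; a·d/n = 1329·788/3260 = 321.2429; b·c/n = 997·146/3260 = 44.6509
Stratum 2 (Site B): n = 4837; a·d/n = 1089·2010/4837 = 452.5305; b·c/n = 176·1562/4837 = 56.8352
OR_MH = (321.2429 + 452.5305) / (44.6509 + 56.8352) = 773.7734 / 101.4861 = 7.62442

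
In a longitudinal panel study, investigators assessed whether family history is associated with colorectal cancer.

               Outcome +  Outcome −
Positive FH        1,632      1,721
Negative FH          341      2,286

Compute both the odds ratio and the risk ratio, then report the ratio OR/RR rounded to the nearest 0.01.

Cells: a = 1632, b = 1721, c = 341, d = 2286.
OR = (1632·2286)/(1721·341) = 3730752/586861 = 6.35713
Risk in exposed = 1632/3353 = 0.48673; risk in unexposed = 341/2627 = 0.12981; RR = 3.74966
OR/RR = 6.35713 / 3.74966 = 1.69539
The outcome is not rare, so the OR lies further from 1 than the RR.

1.70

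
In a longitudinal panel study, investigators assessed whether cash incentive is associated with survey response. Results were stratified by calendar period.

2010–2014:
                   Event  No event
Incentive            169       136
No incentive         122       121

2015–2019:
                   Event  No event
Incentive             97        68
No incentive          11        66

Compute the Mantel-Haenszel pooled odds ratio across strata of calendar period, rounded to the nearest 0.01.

1.91

OR_MH = Σ(aᵢdᵢ/nᵢ) / Σ(bᵢcᵢ/nᵢ), where nᵢ is the stratum total.
Stratum 1 (2010–2014): n = 548; a·d/n = 169·121/548 = 37.3157; b·c/n = 136·122/548 = 30.2774
Stratum 2 (2015–2019): n = 242; a·d/n = 97·66/242 = 26.4545; b·c/n = 68·11/242 = 3.0909
OR_MH = (37.3157 + 26.4545) / (30.2774 + 3.0909) = 63.7702 / 33.3683 = 1.91110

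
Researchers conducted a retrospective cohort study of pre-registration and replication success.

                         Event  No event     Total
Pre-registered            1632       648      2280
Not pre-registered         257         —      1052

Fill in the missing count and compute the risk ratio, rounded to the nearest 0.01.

The missing cell is in the unexposed row: 1052 − 257 = 795.
So a = 1632, b = 648, c = 257, d = 795.
RR = [a/(a+b)] / [c/(c+d)] = (1632/2280) / (257/1052) = 0.71579/0.24430 = 2.93000

2.93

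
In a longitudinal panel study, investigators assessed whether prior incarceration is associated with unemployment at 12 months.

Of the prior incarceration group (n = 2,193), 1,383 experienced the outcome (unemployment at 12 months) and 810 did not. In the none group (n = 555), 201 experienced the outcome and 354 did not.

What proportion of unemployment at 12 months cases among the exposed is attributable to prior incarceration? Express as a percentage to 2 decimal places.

From the description: a = 1383, b = 810, c = 201, d = 354.
Risk in exposed = 1383/2193 = 0.63064; risk in unexposed = 201/555 = 0.36216.
RR = 0.63064/0.36216 = 1.74133
AR% = (RR − 1)/RR × 100 = (1.74133 − 1)/1.74133 × 100 = 42.5726%

42.57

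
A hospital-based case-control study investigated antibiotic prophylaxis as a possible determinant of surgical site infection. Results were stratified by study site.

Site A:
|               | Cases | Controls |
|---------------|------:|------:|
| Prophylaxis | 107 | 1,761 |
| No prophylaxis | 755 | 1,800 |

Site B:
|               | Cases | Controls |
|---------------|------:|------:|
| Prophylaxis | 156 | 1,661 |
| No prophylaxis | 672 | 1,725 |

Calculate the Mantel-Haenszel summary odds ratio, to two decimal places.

0.19

OR_MH = Σ(aᵢdᵢ/nᵢ) / Σ(bᵢcᵢ/nᵢ), where nᵢ is the stratum total.
Stratum 1 (Site A): n = 4423; a·d/n = 107·1800/4423 = 43.5451; b·c/n = 1761·755/4423 = 300.6003
Stratum 2 (Site B): n = 4214; a·d/n = 156·1725/4214 = 63.8586; b·c/n = 1661·672/4214 = 264.8771
OR_MH = (43.5451 + 63.8586) / (300.6003 + 264.8771) = 107.4037 / 565.4773 = 0.18993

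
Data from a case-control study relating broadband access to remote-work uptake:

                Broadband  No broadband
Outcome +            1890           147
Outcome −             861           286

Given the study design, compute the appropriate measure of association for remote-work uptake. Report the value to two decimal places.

4.27

Reading the table with exposure as columns: a = 1890 (Broadband, case), b = 861 (Broadband, non-case), c = 147 (No broadband, case), d = 286.
This is a case-control study: participants were sampled on outcome status, so risks in the source population cannot be estimated directly — relative risk is not valid here. The odds ratio is the appropriate measure.
OR = (a·d)/(b·c) = (1890 × 286) / (861 × 147) = 540540 / 126567 = 4.27078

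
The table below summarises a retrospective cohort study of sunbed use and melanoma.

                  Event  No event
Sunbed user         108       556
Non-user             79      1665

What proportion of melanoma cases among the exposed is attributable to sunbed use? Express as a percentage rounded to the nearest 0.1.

72.2

Cells: a = 108, b = 556, c = 79, d = 1665.
Risk in exposed = 108/664 = 0.16265; risk in unexposed = 79/1744 = 0.04530.
RR = 0.16265/0.04530 = 3.59067
AR% = (RR − 1)/RR × 100 = (3.59067 − 1)/3.59067 × 100 = 72.1500%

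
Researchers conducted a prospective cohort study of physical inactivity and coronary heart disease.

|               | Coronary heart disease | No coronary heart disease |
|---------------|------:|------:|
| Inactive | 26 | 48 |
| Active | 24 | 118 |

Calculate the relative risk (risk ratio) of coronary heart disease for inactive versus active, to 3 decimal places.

2.079

Cells: a = 26, b = 48, c = 24, d = 118.
Risk in exposed = 26/74 = 0.35135; risk in unexposed = 24/142 = 0.16901.
RR = 0.35135 / 0.16901 = 2.07883
The risk among the exposed is 2.08 times that among the unexposed.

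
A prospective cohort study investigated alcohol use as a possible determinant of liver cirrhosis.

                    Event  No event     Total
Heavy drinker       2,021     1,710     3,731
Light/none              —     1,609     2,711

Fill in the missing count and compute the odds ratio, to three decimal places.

1.726

The missing cell is in the unexposed row: 2711 − 1609 = 1102.
So a = 2021, b = 1710, c = 1102, d = 1609.
OR = (a·d)/(b·c) = (2021 × 1609) / (1710 × 1102) = 3251789 / 1884420 = 1.72562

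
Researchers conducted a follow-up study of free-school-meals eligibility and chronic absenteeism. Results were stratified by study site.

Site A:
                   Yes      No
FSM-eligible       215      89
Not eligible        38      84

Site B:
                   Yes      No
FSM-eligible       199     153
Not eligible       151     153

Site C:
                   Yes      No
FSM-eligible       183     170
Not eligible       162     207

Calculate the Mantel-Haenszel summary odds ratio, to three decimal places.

1.738

OR_MH = Σ(aᵢdᵢ/nᵢ) / Σ(bᵢcᵢ/nᵢ), where nᵢ is the stratum total.
Stratum 1 (Site A): n = 426; a·d/n = 215·84/426 = 42.3944; b·c/n = 89·38/426 = 7.9390
Stratum 2 (Site B): n = 656; a·d/n = 199·153/656 = 46.4131; b·c/n = 153·151/656 = 35.2180
Stratum 3 (Site C): n = 722; a·d/n = 183·207/722 = 52.4668; b·c/n = 170·162/722 = 38.1440
OR_MH = (42.3944 + 46.4131 + 52.4668) / (7.9390 + 35.2180 + 38.1440) = 141.2742 / 81.3010 = 1.73767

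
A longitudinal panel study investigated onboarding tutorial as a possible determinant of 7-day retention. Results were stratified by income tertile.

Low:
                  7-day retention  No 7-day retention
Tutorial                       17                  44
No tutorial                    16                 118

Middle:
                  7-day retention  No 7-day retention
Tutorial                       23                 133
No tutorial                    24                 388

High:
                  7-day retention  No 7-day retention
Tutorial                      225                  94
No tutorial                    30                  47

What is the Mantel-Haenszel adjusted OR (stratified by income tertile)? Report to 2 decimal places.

OR_MH = Σ(aᵢdᵢ/nᵢ) / Σ(bᵢcᵢ/nᵢ), where nᵢ is the stratum total.
Stratum 1 (Low): n = 195; a·d/n = 17·118/195 = 10.2872; b·c/n = 44·16/195 = 3.6103
Stratum 2 (Middle): n = 568; a·d/n = 23·388/568 = 15.7113; b·c/n = 133·24/568 = 5.6197
Stratum 3 (High): n = 396; a·d/n = 225·47/396 = 26.7045; b·c/n = 94·30/396 = 7.1212
OR_MH = (10.2872 + 15.7113 + 26.7045) / (3.6103 + 5.6197 + 7.1212) = 52.7030 / 16.3512 = 3.22319

3.22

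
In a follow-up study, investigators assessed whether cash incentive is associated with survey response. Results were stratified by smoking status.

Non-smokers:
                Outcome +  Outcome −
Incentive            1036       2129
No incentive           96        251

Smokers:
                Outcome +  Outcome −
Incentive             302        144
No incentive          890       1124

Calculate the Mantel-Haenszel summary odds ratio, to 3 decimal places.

OR_MH = Σ(aᵢdᵢ/nᵢ) / Σ(bᵢcᵢ/nᵢ), where nᵢ is the stratum total.
Stratum 1 (Non-smokers): n = 3512; a·d/n = 1036·251/3512 = 74.0421; b·c/n = 2129·96/3512 = 58.1959
Stratum 2 (Smokers): n = 2460; a·d/n = 302·1124/2460 = 137.9870; b·c/n = 144·890/2460 = 52.0976
OR_MH = (74.0421 + 137.9870) / (58.1959 + 52.0976) = 212.0291 / 110.2935 = 1.92241

1.922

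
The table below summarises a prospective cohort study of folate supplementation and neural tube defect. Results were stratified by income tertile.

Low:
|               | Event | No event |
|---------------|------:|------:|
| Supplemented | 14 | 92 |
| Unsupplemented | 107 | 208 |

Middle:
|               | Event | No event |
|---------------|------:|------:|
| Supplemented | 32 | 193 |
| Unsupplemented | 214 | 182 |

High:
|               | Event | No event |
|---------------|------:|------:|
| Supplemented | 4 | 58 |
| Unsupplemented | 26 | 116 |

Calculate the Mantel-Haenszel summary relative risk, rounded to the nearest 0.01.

RR_MH = Σ(aᵢ·n₀ᵢ/nᵢ) / Σ(cᵢ·n₁ᵢ/nᵢ), with n₁ᵢ = aᵢ+bᵢ (exposed), n₀ᵢ = cᵢ+dᵢ (unexposed), nᵢ = n₁ᵢ+n₀ᵢ.
Stratum 1 (Low): n₁ = 106, n₀ = 315, n = 421; a·n₀/n = 14·315/421 = 10.4751; c·n₁/n = 107·106/421 = 26.9406
Stratum 2 (Middle): n₁ = 225, n₀ = 396, n = 621; a·n₀/n = 32·396/621 = 20.4058; c·n₁/n = 214·225/621 = 77.5362
Stratum 3 (High): n₁ = 62, n₀ = 142, n = 204; a·n₀/n = 4·142/204 = 2.7843; c·n₁/n = 26·62/204 = 7.9020
RR_MH = (10.4751 + 20.4058 + 2.7843) / (26.9406 + 77.5362 + 7.9020) = 33.6652 / 112.3788 = 0.29957

0.30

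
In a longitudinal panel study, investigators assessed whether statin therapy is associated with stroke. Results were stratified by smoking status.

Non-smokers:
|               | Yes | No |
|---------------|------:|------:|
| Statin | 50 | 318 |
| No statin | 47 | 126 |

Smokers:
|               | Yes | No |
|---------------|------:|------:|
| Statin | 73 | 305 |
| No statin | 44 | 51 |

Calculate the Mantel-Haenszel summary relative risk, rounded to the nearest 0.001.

0.457

RR_MH = Σ(aᵢ·n₀ᵢ/nᵢ) / Σ(cᵢ·n₁ᵢ/nᵢ), with n₁ᵢ = aᵢ+bᵢ (exposed), n₀ᵢ = cᵢ+dᵢ (unexposed), nᵢ = n₁ᵢ+n₀ᵢ.
Stratum 1 (Non-smokers): n₁ = 368, n₀ = 173, n = 541; a·n₀/n = 50·173/541 = 15.9889; c·n₁/n = 47·368/541 = 31.9704
Stratum 2 (Smokers): n₁ = 378, n₀ = 95, n = 473; a·n₀/n = 73·95/473 = 14.6617; c·n₁/n = 44·378/473 = 35.1628
RR_MH = (15.9889 + 14.6617) / (31.9704 + 35.1628) = 30.6506 / 67.1332 = 0.45656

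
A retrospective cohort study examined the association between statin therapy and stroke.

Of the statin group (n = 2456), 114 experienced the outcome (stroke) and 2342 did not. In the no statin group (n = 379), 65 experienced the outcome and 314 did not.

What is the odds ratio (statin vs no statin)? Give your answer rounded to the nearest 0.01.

0.24

From the description: a = 114, b = 2342, c = 65, d = 314.
OR = (a·d)/(b·c) = (114 × 314) / (2342 × 65) = 35796 / 152230 = 0.23514
Exposure is associated with lower odds of stroke (OR = 0.24 < 1).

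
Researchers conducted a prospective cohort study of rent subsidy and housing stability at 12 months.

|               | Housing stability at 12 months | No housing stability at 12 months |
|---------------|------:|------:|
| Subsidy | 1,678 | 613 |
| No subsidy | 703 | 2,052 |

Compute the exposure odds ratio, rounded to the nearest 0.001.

Cells: a = 1678, b = 613, c = 703, d = 2052.
OR = (a·d)/(b·c) = (1678 × 2052) / (613 × 703) = 3443256 / 430939 = 7.99012
The odds of housing stability at 12 months are about 7.99 times as high in the subsidy group.

7.990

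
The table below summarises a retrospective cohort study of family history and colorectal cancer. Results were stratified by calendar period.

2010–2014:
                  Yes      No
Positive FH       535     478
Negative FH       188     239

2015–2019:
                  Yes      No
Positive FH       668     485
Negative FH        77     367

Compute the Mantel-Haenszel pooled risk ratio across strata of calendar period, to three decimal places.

1.833

RR_MH = Σ(aᵢ·n₀ᵢ/nᵢ) / Σ(cᵢ·n₁ᵢ/nᵢ), with n₁ᵢ = aᵢ+bᵢ (exposed), n₀ᵢ = cᵢ+dᵢ (unexposed), nᵢ = n₁ᵢ+n₀ᵢ.
Stratum 1 (2010–2014): n₁ = 1013, n₀ = 427, n = 1440; a·n₀/n = 535·427/1440 = 158.6424; c·n₁/n = 188·1013/1440 = 132.2528
Stratum 2 (2015–2019): n₁ = 1153, n₀ = 444, n = 1597; a·n₀/n = 668·444/1597 = 185.7182; c·n₁/n = 77·1153/1597 = 55.5924
RR_MH = (158.6424 + 185.7182) / (132.2528 + 55.5924) = 344.3606 / 187.8451 = 1.83322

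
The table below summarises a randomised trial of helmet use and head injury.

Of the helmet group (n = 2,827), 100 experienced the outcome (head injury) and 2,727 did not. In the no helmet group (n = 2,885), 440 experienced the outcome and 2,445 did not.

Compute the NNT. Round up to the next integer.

Risk in treated group = 100/2827 = 0.03537; risk in control = 440/2885 = 0.15251.
Absolute risk reduction = 0.15251 − 0.03537 = 0.11714
NNT = 1 / ARR = 1 / 0.11714 = 8.537 → round up → 9

9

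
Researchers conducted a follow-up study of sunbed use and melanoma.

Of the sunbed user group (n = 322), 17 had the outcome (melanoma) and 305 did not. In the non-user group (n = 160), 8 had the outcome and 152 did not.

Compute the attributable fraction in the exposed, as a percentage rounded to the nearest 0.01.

5.29

From the description: a = 17, b = 305, c = 8, d = 152.
Risk in exposed = 17/322 = 0.05280; risk in unexposed = 8/160 = 0.05000.
RR = 0.05280/0.05000 = 1.05590
AR% = (RR − 1)/RR × 100 = (1.05590 − 1)/1.05590 × 100 = 5.2941%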